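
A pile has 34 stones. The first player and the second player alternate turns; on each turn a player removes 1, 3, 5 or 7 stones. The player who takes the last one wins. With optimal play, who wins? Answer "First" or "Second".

Second

W/L table (W = player to move can force a win):
i:   0  1  2  3  4  5  6  7  8  9 10 11 12 13 14 15 16 17 18 19 20 21 22 23 24 25 26 27 28 29 30 31 32 33 34
     L  W  L  W  L  W  L  W  L  W  L  W  L  W  L  W  L  W  L  W  L  W  L  W  L  W  L  W  L  W  L  W  L  W  L
Position 34 is L, so the second player wins.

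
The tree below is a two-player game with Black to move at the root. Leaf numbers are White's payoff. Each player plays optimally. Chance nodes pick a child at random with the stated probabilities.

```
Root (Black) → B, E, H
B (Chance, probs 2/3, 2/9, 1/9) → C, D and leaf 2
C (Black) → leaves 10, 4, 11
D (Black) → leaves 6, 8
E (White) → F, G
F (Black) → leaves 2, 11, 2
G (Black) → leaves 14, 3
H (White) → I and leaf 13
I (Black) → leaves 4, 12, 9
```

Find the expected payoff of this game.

C (Black): min(10, 4, 11) = 4
D (Black): min(6, 8) = 6
B (Chance): 2/3·4 + 2/9·6 + 1/9·2 = 4.22
F (Black): min(2, 11, 2) = 2
G (Black): min(14, 3) = 3
E (White): max(2, 3) = 3
I (Black): min(4, 12, 9) = 4
H (White): max(4, 13) = 13
Root (Black): min(4.22, 3, 13) = 3

3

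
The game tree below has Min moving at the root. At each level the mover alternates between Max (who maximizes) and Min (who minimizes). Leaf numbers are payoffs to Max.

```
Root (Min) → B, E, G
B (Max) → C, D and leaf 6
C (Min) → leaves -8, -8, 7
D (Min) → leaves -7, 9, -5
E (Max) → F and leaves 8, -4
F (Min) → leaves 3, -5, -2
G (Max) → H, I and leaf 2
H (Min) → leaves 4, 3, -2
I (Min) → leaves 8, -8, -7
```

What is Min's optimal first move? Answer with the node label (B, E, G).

C (Min): min(-8, -8, 7) = -8
D (Min): min(-7, 9, -5) = -7
B (Max): max(-8, -7, 6) = 6
F (Min): min(3, -5, -2) = -5
E (Max): max(-5, 8, -4) = 8
H (Min): min(4, 3, -2) = -2
I (Min): min(8, -8, -7) = -8
G (Max): max(-2, -8, 2) = 2
Root (Min): min(6, 8, 2) = 2
Min picks the child with the lowest value: G (value 2).

G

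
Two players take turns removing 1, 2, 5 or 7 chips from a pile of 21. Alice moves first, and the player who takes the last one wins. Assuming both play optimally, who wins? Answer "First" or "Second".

Second

Positions where the player to move wins (W) vs loses (L):
i:   0  1  2  3  4  5  6  7  8  9 10 11 12 13 14 15 16 17 18 19 20 21
     L  W  W  L  W  W  L  W  W  L  W  W  L  W  W  L  W  W  L  W  W  L
Position 21 is L, so the second player wins.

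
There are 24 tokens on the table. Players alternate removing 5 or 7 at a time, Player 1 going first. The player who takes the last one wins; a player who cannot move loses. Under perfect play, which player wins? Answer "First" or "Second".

Second

Compute winning (W) and losing (L) positions by backward induction:
i:   0  1  2  3  4  5  6  7  8  9 10 11 12 13 14 15 16 17 18 19 20 21 22 23 24
     L  L  L  L  L  W  W  W  W  W  W  W  L  L  L  L  L  W  W  W  W  W  W  W  L
Position 24 is L, so the second player wins.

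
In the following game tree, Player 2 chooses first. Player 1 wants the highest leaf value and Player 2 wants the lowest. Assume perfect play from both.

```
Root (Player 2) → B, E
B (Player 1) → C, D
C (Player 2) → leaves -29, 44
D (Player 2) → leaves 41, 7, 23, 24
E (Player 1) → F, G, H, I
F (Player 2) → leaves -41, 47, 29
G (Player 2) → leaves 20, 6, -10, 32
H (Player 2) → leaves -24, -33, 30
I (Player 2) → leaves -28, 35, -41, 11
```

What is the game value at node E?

-10

F: min(-41, 47, 29) = -41
G: min(20, 6, -10, 32) = -10
H: min(-24, -33, 30) = -33
I: min(-28, 35, -41, 11) = -41
E: max(-41, -10, -33, -41) = -10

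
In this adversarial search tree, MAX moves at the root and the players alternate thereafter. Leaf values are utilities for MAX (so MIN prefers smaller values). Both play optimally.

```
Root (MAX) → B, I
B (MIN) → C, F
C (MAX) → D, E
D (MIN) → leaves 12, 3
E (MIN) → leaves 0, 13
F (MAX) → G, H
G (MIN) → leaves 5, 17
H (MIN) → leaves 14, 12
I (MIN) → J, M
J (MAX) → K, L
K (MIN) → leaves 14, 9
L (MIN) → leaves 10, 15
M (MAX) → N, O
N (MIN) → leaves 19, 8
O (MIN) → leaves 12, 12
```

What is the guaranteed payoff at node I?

K: min(14, 9) = 9
L: min(10, 15) = 10
J: max(9, 10) = 10
N: min(19, 8) = 8
O: min(12, 12) = 12
M: max(8, 12) = 12
I: min(10, 12) = 10

10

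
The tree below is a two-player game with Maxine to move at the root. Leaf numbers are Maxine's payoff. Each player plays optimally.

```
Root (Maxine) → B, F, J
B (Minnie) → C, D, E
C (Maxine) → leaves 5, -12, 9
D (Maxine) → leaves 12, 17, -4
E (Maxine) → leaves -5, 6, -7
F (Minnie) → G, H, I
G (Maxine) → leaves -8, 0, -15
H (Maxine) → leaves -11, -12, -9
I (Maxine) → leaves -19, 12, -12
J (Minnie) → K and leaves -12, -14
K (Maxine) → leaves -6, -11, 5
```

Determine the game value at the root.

6

C (Maxine): max(5, -12, 9) = 9
D (Maxine): max(12, 17, -4) = 17
E (Maxine): max(-5, 6, -7) = 6
B (Minnie): min(9, 17, 6) = 6
G (Maxine): max(-8, 0, -15) = 0
H (Maxine): max(-11, -12, -9) = -9
I (Maxine): max(-19, 12, -12) = 12
F (Minnie): min(0, -9, 12) = -9
K (Maxine): max(-6, -11, 5) = 5
J (Minnie): min(5, -12, -14) = -14
Root (Maxine): max(6, -9, -14) = 6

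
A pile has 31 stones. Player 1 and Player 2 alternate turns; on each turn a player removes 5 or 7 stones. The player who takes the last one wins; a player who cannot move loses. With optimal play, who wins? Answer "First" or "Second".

Positions where the player to move wins (W) vs loses (L):
i:   0  1  2  3  4  5  6  7  8  9 10 11 12 13 14 15 16 17 18 19 20 21 22 23 24 25 26 27 28 29 30 31
     L  L  L  L  L  W  W  W  W  W  W  W  L  L  L  L  L  W  W  W  W  W  W  W  L  L  L  L  L  W  W  W
Position 31 is W, so the first player wins.

First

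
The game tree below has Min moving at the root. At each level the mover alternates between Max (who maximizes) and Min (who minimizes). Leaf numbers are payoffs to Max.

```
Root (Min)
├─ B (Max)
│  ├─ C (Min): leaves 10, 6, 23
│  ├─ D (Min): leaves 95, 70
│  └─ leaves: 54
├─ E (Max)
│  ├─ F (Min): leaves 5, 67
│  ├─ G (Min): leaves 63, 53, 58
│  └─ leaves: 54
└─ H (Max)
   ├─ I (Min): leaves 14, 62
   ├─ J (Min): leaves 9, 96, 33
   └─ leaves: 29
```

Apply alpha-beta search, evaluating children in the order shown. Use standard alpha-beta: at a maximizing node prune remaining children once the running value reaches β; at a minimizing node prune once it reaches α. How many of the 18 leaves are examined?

C [α=-∞,β=+∞]: v=6
D [α=6,β=+∞]: v=70
B [α=-∞,β=+∞]: v=70
F [α=-∞,β=70]: v=5
G [α=5,β=70]: v=53
E [α=-∞,β=70]: v=54
I [α=-∞,β=54]: v=14
J [α=14,β=54]: v=9 after child 1 ≤ α → α-cutoff, skip 2
H [α=-∞,β=54]: v=29
Root [α=-∞,β=+∞]: v=29
Leaves evaluated: 16 of 18.

16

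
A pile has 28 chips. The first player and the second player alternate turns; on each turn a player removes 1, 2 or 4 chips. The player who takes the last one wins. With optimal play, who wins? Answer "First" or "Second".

Mark each pile size as W (mover wins) or L (mover loses):
i:   0  1  2  3  4  5  6  7  8  9 10 11 12 13 14 15 16 17 18 19 20 21 22 23 24 25 26 27 28
     L  W  W  L  W  W  L  W  W  L  W  W  L  W  W  L  W  W  L  W  W  L  W  W  L  W  W  L  W
Position 28 is W, so the first player wins.

First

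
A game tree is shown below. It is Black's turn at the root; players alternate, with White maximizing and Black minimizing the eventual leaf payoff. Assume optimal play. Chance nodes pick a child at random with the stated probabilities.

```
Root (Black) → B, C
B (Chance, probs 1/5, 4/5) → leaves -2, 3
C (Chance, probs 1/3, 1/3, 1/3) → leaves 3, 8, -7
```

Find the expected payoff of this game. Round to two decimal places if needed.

B (Chance): 1/5·-2 + 4/5·3 = 2
C (Chance): 1/3·3 + 1/3·8 + 1/3·-7 = 1.33
Root (Black): min(2, 1.33) = 1.33

1.33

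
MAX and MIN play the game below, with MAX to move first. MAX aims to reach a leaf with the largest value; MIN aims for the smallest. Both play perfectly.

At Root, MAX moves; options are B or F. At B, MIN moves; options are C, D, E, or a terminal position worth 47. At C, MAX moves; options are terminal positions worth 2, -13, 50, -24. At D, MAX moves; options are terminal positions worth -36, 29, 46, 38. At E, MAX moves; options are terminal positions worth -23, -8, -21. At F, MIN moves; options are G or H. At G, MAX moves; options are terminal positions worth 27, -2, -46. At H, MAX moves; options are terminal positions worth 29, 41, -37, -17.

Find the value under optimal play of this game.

C (MAX): max(2, -13, 50, -24) = 50
D (MAX): max(-36, 29, 46, 38) = 46
E (MAX): max(-23, -8, -21) = -8
B (MIN): min(50, 46, -8, 47) = -8
G (MAX): max(27, -2, -46) = 27
H (MAX): max(29, 41, -37, -17) = 41
F (MIN): min(27, 41) = 27
Root (MAX): max(-8, 27) = 27

27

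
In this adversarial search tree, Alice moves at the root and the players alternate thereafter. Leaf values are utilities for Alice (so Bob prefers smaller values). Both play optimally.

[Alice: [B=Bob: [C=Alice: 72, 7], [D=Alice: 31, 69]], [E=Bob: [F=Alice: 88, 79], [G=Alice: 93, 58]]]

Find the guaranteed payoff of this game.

C (Alice): max(72, 7) = 72
D (Alice): max(31, 69) = 69
B (Bob): min(72, 69) = 69
F (Alice): max(88, 79) = 88
G (Alice): max(93, 58) = 93
E (Bob): min(88, 93) = 88
Root (Alice): max(69, 88) = 88

88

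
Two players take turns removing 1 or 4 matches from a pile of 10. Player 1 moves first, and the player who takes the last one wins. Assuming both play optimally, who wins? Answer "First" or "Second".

Mark each pile size as W (mover wins) or L (mover loses):
i:   0  1  2  3  4  5  6  7  8  9 10
     L  W  L  W  W  L  W  L  W  W  L
Position 10 is L, so the second player wins.

Second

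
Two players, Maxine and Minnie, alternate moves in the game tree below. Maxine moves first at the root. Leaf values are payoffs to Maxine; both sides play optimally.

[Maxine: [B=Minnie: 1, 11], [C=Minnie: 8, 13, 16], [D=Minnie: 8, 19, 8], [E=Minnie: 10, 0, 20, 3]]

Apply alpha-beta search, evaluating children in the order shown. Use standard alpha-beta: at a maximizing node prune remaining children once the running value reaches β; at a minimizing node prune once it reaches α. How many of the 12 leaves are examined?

8

B [α=-∞,β=+∞]: v=1
C [α=1,β=+∞]: v=8
D [α=8,β=+∞]: v=8 after child 1 ≤ α → α-cutoff, skip 2
E [α=8,β=+∞]: v=0 after child 2 ≤ α → α-cutoff, skip 2
Root [α=-∞,β=+∞]: v=8
Leaves evaluated: 8 of 12.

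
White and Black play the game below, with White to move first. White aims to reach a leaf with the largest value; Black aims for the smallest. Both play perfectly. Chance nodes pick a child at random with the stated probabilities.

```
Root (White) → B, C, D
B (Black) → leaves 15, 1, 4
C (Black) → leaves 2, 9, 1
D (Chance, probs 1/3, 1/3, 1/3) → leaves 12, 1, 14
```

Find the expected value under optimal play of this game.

B (Black): min(15, 1, 4) = 1
C (Black): min(2, 9, 1) = 1
D (Chance): 1/3·12 + 1/3·1 + 1/3·14 = 9
Root (White): max(1, 1, 9) = 9

9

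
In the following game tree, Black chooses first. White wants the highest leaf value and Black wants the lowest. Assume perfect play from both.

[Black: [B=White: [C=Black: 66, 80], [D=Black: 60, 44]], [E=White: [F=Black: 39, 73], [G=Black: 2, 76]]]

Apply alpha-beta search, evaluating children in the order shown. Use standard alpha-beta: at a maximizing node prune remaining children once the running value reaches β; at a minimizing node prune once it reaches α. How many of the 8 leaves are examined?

6

C [α=-∞,β=+∞]: v=66
D [α=66,β=+∞]: v=60 after child 1 ≤ α → α-cutoff, skip 1
B [α=-∞,β=+∞]: v=66
F [α=-∞,β=66]: v=39
G [α=39,β=66]: v=2 after child 1 ≤ α → α-cutoff, skip 1
E [α=-∞,β=66]: v=39
Root [α=-∞,β=+∞]: v=39
Leaves evaluated: 6 of 8.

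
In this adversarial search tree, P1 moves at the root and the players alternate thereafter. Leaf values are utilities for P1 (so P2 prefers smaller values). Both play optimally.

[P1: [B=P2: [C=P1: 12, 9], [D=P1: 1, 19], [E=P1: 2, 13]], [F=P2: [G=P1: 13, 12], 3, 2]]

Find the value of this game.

C (P1): max(12, 9) = 12
D (P1): max(1, 19) = 19
E (P1): max(2, 13) = 13
B (P2): min(12, 19, 13) = 12
G (P1): max(13, 12) = 13
F (P2): min(13, 3, 2) = 2
Root (P1): max(12, 2) = 12

12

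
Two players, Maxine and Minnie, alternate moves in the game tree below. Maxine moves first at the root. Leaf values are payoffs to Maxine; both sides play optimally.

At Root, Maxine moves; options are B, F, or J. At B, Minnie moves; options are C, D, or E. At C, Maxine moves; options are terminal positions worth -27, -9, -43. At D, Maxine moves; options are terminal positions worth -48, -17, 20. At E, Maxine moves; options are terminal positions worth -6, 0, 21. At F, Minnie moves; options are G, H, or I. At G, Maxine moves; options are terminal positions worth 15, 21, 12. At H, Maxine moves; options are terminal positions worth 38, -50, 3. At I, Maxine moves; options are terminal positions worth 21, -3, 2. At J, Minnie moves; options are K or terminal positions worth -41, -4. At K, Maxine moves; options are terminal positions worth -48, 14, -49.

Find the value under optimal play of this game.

C (Maxine): max(-27, -9, -43) = -9
D (Maxine): max(-48, -17, 20) = 20
E (Maxine): max(-6, 0, 21) = 21
B (Minnie): min(-9, 20, 21) = -9
G (Maxine): max(15, 21, 12) = 21
H (Maxine): max(38, -50, 3) = 38
I (Maxine): max(21, -3, 2) = 21
F (Minnie): min(21, 38, 21) = 21
K (Maxine): max(-48, 14, -49) = 14
J (Minnie): min(14, -41, -4) = -41
Root (Maxine): max(-9, 21, -41) = 21

21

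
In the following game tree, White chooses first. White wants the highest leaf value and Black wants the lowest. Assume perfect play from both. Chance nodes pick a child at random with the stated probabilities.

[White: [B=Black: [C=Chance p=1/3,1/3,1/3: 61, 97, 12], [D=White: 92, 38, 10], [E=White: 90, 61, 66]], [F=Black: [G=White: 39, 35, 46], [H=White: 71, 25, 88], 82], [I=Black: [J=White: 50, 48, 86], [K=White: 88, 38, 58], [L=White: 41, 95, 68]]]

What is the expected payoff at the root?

86

C (Chance): 1/3·61 + 1/3·97 + 1/3·12 = 56.67
D (White): max(92, 38, 10) = 92
E (White): max(90, 61, 66) = 90
B (Black): min(56.67, 92, 90) = 56.67
G (White): max(39, 35, 46) = 46
H (White): max(71, 25, 88) = 88
F (Black): min(46, 88, 82) = 46
J (White): max(50, 48, 86) = 86
K (White): max(88, 38, 58) = 88
L (White): max(41, 95, 68) = 95
I (Black): min(86, 88, 95) = 86
Root (White): max(56.67, 46, 86) = 86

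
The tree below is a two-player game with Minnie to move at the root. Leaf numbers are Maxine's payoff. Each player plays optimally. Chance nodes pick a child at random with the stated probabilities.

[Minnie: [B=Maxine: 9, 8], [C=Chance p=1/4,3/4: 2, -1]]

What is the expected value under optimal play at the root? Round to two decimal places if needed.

B (Maxine): max(9, 8) = 9
C (Chance): 1/4·2 + 3/4·-1 = -0.25
Root (Minnie): min(9, -0.25) = -0.25

-0.25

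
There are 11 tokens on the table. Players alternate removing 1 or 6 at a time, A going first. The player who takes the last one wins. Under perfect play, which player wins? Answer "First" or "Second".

Second

Mark each pile size as W (mover wins) or L (mover loses):
i:   0  1  2  3  4  5  6  7  8  9 10 11
     L  W  L  W  L  W  W  L  W  L  W  L
Position 11 is L, so the second player wins.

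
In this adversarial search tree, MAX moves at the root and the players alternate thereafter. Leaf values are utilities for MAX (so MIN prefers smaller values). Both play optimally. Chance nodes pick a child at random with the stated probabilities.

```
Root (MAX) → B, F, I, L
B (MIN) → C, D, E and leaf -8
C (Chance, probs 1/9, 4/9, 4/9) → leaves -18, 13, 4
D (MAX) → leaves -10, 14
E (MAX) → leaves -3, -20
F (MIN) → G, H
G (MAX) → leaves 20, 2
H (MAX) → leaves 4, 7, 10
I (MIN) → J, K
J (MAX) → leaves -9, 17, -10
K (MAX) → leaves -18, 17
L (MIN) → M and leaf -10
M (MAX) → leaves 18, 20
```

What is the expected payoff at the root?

C (Chance): 1/9·-18 + 4/9·13 + 4/9·4 = 5.56
D (MAX): max(-10, 14) = 14
E (MAX): max(-3, -20) = -3
B (MIN): min(5.56, 14, -3, -8) = -8
G (MAX): max(20, 2) = 20
H (MAX): max(4, 7, 10) = 10
F (MIN): min(20, 10) = 10
J (MAX): max(-9, 17, -10) = 17
K (MAX): max(-18, 17) = 17
I (MIN): min(17, 17) = 17
M (MAX): max(18, 20) = 20
L (MIN): min(20, -10) = -10
Root (MAX): max(-8, 10, 17, -10) = 17

17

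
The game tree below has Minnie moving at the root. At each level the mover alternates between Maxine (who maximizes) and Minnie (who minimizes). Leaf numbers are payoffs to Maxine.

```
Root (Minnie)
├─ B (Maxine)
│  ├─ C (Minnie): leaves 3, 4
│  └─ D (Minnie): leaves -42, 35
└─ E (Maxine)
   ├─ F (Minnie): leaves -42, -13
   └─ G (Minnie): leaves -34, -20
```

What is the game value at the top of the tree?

-34

C (Minnie): min(3, 4) = 3
D (Minnie): min(-42, 35) = -42
B (Maxine): max(3, -42) = 3
F (Minnie): min(-42, -13) = -42
G (Minnie): min(-34, -20) = -34
E (Maxine): max(-42, -34) = -34
Root (Minnie): min(3, -34) = -34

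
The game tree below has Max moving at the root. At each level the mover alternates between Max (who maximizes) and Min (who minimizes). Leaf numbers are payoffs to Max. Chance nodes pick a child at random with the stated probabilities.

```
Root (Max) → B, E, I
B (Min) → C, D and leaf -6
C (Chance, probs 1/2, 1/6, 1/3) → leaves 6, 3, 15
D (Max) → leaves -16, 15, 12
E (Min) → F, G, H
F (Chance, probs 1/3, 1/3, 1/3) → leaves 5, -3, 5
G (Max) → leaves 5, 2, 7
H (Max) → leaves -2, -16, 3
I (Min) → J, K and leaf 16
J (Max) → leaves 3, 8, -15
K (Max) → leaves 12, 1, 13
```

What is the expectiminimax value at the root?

8

C (Chance): 1/2·6 + 1/6·3 + 1/3·15 = 8.5
D (Max): max(-16, 15, 12) = 15
B (Min): min(8.5, 15, -6) = -6
F (Chance): 1/3·5 + 1/3·-3 + 1/3·5 = 2.33
G (Max): max(5, 2, 7) = 7
H (Max): max(-2, -16, 3) = 3
E (Min): min(2.33, 7, 3) = 2.33
J (Max): max(3, 8, -15) = 8
K (Max): max(12, 1, 13) = 13
I (Min): min(8, 13, 16) = 8
Root (Max): max(-6, 2.33, 8) = 8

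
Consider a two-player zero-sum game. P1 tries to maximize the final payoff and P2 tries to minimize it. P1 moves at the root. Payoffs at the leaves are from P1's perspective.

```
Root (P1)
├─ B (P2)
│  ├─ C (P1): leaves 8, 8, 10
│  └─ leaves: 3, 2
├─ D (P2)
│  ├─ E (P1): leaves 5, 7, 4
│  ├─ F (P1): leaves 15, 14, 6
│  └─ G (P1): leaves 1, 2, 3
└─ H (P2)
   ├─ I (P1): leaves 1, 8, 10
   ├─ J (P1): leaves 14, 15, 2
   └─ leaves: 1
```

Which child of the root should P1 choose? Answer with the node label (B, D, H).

C (P1): max(8, 8, 10) = 10
B (P2): min(10, 3, 2) = 2
E (P1): max(5, 7, 4) = 7
F (P1): max(15, 14, 6) = 15
G (P1): max(1, 2, 3) = 3
D (P2): min(7, 15, 3) = 3
I (P1): max(1, 8, 10) = 10
J (P1): max(14, 15, 2) = 15
H (P2): min(10, 15, 1) = 1
Root (P1): max(2, 3, 1) = 3
P1 picks the child with the highest value: D (value 3).

D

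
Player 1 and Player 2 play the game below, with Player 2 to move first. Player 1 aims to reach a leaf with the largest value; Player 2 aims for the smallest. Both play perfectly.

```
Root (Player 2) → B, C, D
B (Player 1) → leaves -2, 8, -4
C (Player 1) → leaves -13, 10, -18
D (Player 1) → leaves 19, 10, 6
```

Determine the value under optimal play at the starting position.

B (Player 1): max(-2, 8, -4) = 8
C (Player 1): max(-13, 10, -18) = 10
D (Player 1): max(19, 10, 6) = 19
Root (Player 2): min(8, 10, 19) = 8

8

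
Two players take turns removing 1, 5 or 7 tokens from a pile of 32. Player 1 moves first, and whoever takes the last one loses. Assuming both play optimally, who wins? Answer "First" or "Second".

First

W/L table (W = player to move can force a win):
i:   0  1  2  3  4  5  6  7  8  9 10 11 12 13 14 15 16 17 18 19 20 21 22 23 24 25 26 27 28 29 30 31 32
     W  L  W  L  W  L  W  L  W  L  W  L  W  L  W  L  W  L  W  L  W  L  W  L  W  L  W  L  W  L  W  L  W
Position 32 is W, so the first player wins.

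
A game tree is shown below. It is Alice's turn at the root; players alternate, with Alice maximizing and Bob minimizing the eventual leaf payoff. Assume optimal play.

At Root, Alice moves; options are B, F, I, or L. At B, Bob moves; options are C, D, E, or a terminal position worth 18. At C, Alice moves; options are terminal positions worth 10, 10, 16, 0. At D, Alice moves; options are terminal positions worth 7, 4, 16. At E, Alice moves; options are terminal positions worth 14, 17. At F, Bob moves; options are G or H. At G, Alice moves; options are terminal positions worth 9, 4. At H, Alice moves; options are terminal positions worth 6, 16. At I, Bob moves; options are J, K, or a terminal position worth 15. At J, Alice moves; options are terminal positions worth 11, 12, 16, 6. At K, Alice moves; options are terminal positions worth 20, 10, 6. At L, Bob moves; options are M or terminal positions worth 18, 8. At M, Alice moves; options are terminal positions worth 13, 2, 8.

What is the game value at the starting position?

C (Alice): max(10, 10, 16, 0) = 16
D (Alice): max(7, 4, 16) = 16
E (Alice): max(14, 17) = 17
B (Bob): min(16, 16, 17, 18) = 16
G (Alice): max(9, 4) = 9
H (Alice): max(6, 16) = 16
F (Bob): min(9, 16) = 9
J (Alice): max(11, 12, 16, 6) = 16
K (Alice): max(20, 10, 6) = 20
I (Bob): min(16, 20, 15) = 15
M (Alice): max(13, 2, 8) = 13
L (Bob): min(13, 18, 8) = 8
Root (Alice): max(16, 9, 15, 8) = 16

16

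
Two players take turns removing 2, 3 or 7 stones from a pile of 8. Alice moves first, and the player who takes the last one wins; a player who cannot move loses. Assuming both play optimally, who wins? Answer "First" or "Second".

Mark each pile size as W (mover wins) or L (mover loses):
i:   0  1  2  3  4  5  6  7  8
     L  L  W  W  W  L  L  W  W
Position 8 is W, so the first player wins.

First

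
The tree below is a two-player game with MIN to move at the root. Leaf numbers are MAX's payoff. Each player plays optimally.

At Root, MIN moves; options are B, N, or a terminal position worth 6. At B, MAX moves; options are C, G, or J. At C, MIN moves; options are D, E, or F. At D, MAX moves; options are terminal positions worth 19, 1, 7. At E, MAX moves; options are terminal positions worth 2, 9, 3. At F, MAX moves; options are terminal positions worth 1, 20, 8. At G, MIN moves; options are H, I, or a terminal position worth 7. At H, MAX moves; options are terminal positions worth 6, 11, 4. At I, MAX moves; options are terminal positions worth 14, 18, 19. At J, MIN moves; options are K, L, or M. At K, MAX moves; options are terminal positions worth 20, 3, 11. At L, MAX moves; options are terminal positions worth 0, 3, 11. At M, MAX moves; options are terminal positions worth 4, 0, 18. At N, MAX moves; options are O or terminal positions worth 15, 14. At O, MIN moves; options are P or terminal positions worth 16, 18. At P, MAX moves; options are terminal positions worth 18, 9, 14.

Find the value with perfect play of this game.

D (MAX): max(19, 1, 7) = 19
E (MAX): max(2, 9, 3) = 9
F (MAX): max(1, 20, 8) = 20
C (MIN): min(19, 9, 20) = 9
H (MAX): max(6, 11, 4) = 11
I (MAX): max(14, 18, 19) = 19
G (MIN): min(11, 19, 7) = 7
K (MAX): max(20, 3, 11) = 20
L (MAX): max(0, 3, 11) = 11
M (MAX): max(4, 0, 18) = 18
J (MIN): min(20, 11, 18) = 11
B (MAX): max(9, 7, 11) = 11
P (MAX): max(18, 9, 14) = 18
O (MIN): min(18, 16, 18) = 16
N (MAX): max(16, 15, 14) = 16
Root (MIN): min(11, 16, 6) = 6

6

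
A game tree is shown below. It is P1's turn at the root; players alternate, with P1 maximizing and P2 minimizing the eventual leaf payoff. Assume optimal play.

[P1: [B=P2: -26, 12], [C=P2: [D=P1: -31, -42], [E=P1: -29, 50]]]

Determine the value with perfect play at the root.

-26

B (P2): min(-26, 12) = -26
D (P1): max(-31, -42) = -31
E (P1): max(-29, 50) = 50
C (P2): min(-31, 50) = -31
Root (P1): max(-26, -31) = -26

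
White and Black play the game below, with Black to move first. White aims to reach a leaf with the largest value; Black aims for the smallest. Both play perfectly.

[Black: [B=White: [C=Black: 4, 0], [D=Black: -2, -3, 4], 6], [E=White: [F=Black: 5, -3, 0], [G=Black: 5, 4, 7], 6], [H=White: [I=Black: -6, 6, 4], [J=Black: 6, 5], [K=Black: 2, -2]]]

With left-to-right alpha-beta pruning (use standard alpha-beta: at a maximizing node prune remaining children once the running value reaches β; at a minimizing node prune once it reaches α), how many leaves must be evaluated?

C [α=-∞,β=+∞]: v=0
D [α=0,β=+∞]: v=-2 after child 1 ≤ α → α-cutoff, skip 2
B [α=-∞,β=+∞]: v=6
F [α=-∞,β=6]: v=-3
G [α=-3,β=6]: v=4
E [α=-∞,β=6]: v=6
I [α=-∞,β=6]: v=-6
J [α=-6,β=6]: v=5
K [α=5,β=6]: v=2 after child 1 ≤ α → α-cutoff, skip 1
H [α=-∞,β=6]: v=5
Root [α=-∞,β=+∞]: v=5
Leaves evaluated: 17 of 20.

17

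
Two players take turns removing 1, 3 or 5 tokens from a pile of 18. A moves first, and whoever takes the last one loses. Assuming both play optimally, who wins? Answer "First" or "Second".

W/L table (W = player to move can force a win):
i:   0  1  2  3  4  5  6  7  8  9 10 11 12 13 14 15 16 17 18
     W  L  W  L  W  L  W  L  W  L  W  L  W  L  W  L  W  L  W
Position 18 is W, so the first player wins.

First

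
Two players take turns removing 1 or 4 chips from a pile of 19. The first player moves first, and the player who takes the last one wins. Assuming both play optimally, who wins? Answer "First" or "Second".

Compute winning (W) and losing (L) positions by backward induction:
i:   0  1  2  3  4  5  6  7  8  9 10 11 12 13 14 15 16 17 18 19
     L  W  L  W  W  L  W  L  W  W  L  W  L  W  W  L  W  L  W  W
Position 19 is W, so the first player wins.

First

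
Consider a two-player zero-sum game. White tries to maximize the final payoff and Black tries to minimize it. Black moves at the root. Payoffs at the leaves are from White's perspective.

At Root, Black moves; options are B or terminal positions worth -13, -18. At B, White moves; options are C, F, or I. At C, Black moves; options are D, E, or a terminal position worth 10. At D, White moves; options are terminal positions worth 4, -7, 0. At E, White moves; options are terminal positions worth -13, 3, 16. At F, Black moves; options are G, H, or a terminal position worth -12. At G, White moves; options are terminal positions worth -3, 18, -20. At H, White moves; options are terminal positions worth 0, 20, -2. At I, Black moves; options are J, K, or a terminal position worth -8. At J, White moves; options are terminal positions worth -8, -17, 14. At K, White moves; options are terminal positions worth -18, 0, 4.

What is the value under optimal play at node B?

D: max(4, -7, 0) = 4
E: max(-13, 3, 16) = 16
C: min(4, 16, 10) = 4
G: max(-3, 18, -20) = 18
H: max(0, 20, -2) = 20
F: min(18, 20, -12) = -12
J: max(-8, -17, 14) = 14
K: max(-18, 0, 4) = 4
I: min(14, 4, -8) = -8
B: max(4, -12, -8) = 4

4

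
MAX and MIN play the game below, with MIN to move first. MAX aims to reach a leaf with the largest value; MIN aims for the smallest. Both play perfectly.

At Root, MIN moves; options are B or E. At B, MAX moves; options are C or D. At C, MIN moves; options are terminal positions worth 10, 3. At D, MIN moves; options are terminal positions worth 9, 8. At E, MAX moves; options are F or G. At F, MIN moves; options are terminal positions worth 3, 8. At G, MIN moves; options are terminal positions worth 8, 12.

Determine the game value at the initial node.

8

C (MIN): min(10, 3) = 3
D (MIN): min(9, 8) = 8
B (MAX): max(3, 8) = 8
F (MIN): min(3, 8) = 3
G (MIN): min(8, 12) = 8
E (MAX): max(3, 8) = 8
Root (MIN): min(8, 8) = 8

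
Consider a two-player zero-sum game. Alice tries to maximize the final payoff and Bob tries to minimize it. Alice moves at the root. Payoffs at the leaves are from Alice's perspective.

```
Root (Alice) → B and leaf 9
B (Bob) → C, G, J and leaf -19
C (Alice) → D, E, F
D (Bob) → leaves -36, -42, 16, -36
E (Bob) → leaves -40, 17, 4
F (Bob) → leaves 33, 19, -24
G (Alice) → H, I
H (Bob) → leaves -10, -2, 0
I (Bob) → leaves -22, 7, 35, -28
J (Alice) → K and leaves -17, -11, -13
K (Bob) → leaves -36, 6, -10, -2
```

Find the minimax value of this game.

D (Bob): min(-36, -42, 16, -36) = -42
E (Bob): min(-40, 17, 4) = -40
F (Bob): min(33, 19, -24) = -24
C (Alice): max(-42, -40, -24) = -24
H (Bob): min(-10, -2, 0) = -10
I (Bob): min(-22, 7, 35, -28) = -28
G (Alice): max(-10, -28) = -10
K (Bob): min(-36, 6, -10, -2) = -36
J (Alice): max(-36, -17, -11, -13) = -11
B (Bob): min(-24, -10, -11, -19) = -24
Root (Alice): max(-24, 9) = 9

9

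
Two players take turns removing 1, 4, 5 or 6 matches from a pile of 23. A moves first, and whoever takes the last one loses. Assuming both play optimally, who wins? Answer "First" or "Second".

Positions where the player to move wins (W) vs loses (L):
i:   0  1  2  3  4  5  6  7  8  9 10 11 12 13 14 15 16 17 18 19 20 21 22 23
     W  L  W  L  W  W  W  W  W  W  L  W  L  W  W  W  W  W  W  L  W  L  W  W
Position 23 is W, so the first player wins.

First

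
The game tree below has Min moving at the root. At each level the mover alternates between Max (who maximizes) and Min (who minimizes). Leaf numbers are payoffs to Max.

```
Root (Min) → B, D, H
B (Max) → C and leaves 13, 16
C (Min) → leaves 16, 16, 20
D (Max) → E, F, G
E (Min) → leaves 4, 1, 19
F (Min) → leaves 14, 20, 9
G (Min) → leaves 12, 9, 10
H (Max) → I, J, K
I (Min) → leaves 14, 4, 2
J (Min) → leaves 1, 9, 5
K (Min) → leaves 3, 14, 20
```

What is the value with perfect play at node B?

C: min(16, 16, 20) = 16
B: max(16, 13, 16) = 16

16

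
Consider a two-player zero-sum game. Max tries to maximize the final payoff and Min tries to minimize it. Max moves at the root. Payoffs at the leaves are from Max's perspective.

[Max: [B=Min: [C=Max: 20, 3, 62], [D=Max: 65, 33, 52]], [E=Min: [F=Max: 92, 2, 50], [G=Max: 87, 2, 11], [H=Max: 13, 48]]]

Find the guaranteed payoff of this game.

C (Max): max(20, 3, 62) = 62
D (Max): max(65, 33, 52) = 65
B (Min): min(62, 65) = 62
F (Max): max(92, 2, 50) = 92
G (Max): max(87, 2, 11) = 87
H (Max): max(13, 48) = 48
E (Min): min(92, 87, 48) = 48
Root (Max): max(62, 48) = 62

62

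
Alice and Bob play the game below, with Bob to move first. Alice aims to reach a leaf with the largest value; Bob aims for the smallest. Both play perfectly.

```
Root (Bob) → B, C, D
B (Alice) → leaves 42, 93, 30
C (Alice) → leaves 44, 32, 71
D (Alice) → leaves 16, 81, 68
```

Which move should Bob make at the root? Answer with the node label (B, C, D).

C

B (Alice): max(42, 93, 30) = 93
C (Alice): max(44, 32, 71) = 71
D (Alice): max(16, 81, 68) = 81
Root (Bob): min(93, 71, 81) = 71
Bob picks the child with the lowest value: C (value 71).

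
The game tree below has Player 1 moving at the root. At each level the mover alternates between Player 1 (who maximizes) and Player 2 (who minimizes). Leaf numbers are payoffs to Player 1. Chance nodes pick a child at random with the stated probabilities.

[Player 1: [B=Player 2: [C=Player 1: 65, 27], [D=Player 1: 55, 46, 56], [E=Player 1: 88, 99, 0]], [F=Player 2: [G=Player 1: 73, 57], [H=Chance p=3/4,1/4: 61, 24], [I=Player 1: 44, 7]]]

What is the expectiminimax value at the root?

C (Player 1): max(65, 27) = 65
D (Player 1): max(55, 46, 56) = 56
E (Player 1): max(88, 99, 0) = 99
B (Player 2): min(65, 56, 99) = 56
G (Player 1): max(73, 57) = 73
H (Chance): 3/4·61 + 1/4·24 = 51.75
I (Player 1): max(44, 7) = 44
F (Player 2): min(73, 51.75, 44) = 44
Root (Player 1): max(56, 44) = 56

56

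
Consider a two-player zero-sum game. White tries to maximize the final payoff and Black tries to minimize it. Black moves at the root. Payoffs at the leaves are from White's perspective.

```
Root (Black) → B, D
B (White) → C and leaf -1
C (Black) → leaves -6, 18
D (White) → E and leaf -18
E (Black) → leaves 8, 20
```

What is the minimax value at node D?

E: min(8, 20) = 8
D: max(8, -18) = 8

8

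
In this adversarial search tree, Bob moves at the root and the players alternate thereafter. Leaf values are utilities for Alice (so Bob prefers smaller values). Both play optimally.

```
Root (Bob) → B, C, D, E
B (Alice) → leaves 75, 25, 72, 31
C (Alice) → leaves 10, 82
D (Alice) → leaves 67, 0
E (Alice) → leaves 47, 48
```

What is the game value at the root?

B (Alice): max(75, 25, 72, 31) = 75
C (Alice): max(10, 82) = 82
D (Alice): max(67, 0) = 67
E (Alice): max(47, 48) = 48
Root (Bob): min(75, 82, 67, 48) = 48

48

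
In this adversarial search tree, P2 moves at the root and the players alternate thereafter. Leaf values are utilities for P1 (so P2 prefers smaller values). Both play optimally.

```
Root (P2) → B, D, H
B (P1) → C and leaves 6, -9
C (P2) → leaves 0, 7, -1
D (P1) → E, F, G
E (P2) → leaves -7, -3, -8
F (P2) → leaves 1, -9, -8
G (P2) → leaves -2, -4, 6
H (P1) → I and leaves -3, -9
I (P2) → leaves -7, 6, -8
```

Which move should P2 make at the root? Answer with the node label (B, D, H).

C (P2): min(0, 7, -1) = -1
B (P1): max(-1, 6, -9) = 6
E (P2): min(-7, -3, -8) = -8
F (P2): min(1, -9, -8) = -9
G (P2): min(-2, -4, 6) = -4
D (P1): max(-8, -9, -4) = -4
I (P2): min(-7, 6, -8) = -8
H (P1): max(-8, -3, -9) = -3
Root (P2): min(6, -4, -3) = -4
P2 picks the child with the lowest value: D (value -4).

D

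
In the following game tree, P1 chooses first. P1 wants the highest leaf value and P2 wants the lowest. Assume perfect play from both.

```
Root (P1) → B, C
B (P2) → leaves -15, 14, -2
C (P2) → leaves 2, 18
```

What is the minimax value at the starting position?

2

B (P2): min(-15, 14, -2) = -15
C (P2): min(2, 18) = 2
Root (P1): max(-15, 2) = 2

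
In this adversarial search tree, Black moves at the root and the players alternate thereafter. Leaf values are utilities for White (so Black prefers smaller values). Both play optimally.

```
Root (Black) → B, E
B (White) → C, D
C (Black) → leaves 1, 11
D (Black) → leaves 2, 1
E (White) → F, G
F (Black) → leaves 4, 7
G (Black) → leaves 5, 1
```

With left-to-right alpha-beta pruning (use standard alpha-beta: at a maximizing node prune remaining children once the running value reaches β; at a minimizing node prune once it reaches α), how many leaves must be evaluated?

C [α=-∞,β=+∞]: v=1
D [α=1,β=+∞]: v=1
B [α=-∞,β=+∞]: v=1
F [α=-∞,β=1]: v=4
E [α=-∞,β=1]: v=4 after child 1 ≥ β → β-cutoff, skip 1
Root [α=-∞,β=+∞]: v=1
Leaves evaluated: 6 of 8.

6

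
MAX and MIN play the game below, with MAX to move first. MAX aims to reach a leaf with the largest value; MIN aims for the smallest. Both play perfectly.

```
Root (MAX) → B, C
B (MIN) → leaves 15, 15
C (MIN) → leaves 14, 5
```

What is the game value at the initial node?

15

B (MIN): min(15, 15) = 15
C (MIN): min(14, 5) = 5
Root (MAX): max(15, 5) = 15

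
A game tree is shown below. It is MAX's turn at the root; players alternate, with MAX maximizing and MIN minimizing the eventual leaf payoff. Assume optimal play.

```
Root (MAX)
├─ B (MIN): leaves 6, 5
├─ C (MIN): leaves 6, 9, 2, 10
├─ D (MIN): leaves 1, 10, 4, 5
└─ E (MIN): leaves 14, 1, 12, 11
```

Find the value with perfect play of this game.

5

B (MIN): min(6, 5) = 5
C (MIN): min(6, 9, 2, 10) = 2
D (MIN): min(1, 10, 4, 5) = 1
E (MIN): min(14, 1, 12, 11) = 1
Root (MAX): max(5, 2, 1, 1) = 5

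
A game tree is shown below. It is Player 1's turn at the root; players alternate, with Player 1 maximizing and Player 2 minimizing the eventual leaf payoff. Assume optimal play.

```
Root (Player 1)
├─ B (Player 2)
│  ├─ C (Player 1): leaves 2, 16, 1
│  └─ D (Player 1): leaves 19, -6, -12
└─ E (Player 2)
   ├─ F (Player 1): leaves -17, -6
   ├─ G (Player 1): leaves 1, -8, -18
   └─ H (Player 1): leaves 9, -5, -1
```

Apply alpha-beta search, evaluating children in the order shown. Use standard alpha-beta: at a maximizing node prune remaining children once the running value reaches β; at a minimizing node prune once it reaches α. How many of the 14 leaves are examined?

6

C [α=-∞,β=+∞]: v=16
D [α=-∞,β=16]: v=19 after child 1 ≥ β → β-cutoff, skip 2
B [α=-∞,β=+∞]: v=16
F [α=16,β=+∞]: v=-6
E [α=16,β=+∞]: v=-6 after child 1 ≤ α → α-cutoff, skip 2
Root [α=-∞,β=+∞]: v=16
Leaves evaluated: 6 of 14.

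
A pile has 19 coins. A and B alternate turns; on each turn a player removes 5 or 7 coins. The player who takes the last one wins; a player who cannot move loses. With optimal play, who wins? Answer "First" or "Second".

First

Compute winning (W) and losing (L) positions by backward induction:
i:   0  1  2  3  4  5  6  7  8  9 10 11 12 13 14 15 16 17 18 19
     L  L  L  L  L  W  W  W  W  W  W  W  L  L  L  L  L  W  W  W
Position 19 is W, so the first player wins.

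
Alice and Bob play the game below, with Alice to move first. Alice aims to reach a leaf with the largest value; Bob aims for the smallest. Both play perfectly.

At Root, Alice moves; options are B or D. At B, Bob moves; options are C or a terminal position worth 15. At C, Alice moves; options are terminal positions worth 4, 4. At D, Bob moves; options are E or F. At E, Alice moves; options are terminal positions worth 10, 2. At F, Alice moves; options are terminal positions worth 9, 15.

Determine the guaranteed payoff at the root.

C (Alice): max(4, 4) = 4
B (Bob): min(4, 15) = 4
E (Alice): max(10, 2) = 10
F (Alice): max(9, 15) = 15
D (Bob): min(10, 15) = 10
Root (Alice): max(4, 10) = 10

10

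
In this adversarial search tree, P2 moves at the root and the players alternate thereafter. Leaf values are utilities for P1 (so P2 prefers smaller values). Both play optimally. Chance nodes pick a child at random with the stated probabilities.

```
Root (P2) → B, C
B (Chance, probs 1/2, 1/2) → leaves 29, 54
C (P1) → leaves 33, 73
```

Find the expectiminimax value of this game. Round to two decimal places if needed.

41.5

B (Chance): 1/2·29 + 1/2·54 = 41.5
C (P1): max(33, 73) = 73
Root (P2): min(41.5, 73) = 41.5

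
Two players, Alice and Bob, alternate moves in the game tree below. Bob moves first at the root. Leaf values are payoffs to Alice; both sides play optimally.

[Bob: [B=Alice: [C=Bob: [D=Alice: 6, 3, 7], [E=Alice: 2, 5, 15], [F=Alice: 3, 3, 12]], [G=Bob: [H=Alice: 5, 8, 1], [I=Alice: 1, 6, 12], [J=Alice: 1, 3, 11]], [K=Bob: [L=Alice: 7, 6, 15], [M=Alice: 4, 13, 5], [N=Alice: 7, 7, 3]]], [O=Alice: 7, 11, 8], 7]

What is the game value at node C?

D: max(6, 3, 7) = 7
E: max(2, 5, 15) = 15
F: max(3, 3, 12) = 12
C: min(7, 15, 12) = 7

7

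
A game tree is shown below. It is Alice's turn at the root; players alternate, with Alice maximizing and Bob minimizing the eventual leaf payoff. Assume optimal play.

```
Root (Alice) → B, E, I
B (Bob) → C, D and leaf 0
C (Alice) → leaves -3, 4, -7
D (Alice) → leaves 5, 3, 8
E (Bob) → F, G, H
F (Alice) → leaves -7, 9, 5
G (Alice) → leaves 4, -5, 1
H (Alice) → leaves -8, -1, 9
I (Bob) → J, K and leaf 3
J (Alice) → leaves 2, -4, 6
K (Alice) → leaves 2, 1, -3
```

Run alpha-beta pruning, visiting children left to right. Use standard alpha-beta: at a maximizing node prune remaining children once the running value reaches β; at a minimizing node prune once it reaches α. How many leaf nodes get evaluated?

20

C [α=-∞,β=+∞]: v=4
D [α=-∞,β=4]: v=5 after child 1 ≥ β → β-cutoff, skip 2
B [α=-∞,β=+∞]: v=0
F [α=0,β=+∞]: v=9
G [α=0,β=9]: v=4
H [α=0,β=4]: v=9
E [α=0,β=+∞]: v=4
J [α=4,β=+∞]: v=6
K [α=4,β=6]: v=2
I [α=4,β=+∞]: v=2 after child 2 ≤ α → α-cutoff, skip 1
Root [α=-∞,β=+∞]: v=4
Leaves evaluated: 20 of 23.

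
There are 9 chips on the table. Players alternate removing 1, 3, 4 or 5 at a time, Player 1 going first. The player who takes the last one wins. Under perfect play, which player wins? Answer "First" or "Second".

First

W/L table (W = player to move can force a win):
i:   0  1  2  3  4  5  6  7  8  9
     L  W  L  W  W  W  W  W  L  W
Position 9 is W, so the first player wins.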